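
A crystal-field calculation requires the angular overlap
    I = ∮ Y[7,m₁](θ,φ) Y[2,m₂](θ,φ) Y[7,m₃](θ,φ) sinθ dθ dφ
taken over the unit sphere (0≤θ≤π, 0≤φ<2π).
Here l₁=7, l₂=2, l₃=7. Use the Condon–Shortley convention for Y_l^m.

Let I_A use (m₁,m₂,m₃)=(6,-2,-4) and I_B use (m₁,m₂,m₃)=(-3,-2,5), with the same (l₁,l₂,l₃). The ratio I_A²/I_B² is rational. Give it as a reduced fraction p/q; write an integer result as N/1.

13/22

Shared (l₁,l₂,l₃)=(7,2,7): N and (l;000)² cancel in I_A²/I_B².
A: Δ = 2!·12!·2!/17! = 1/185640; Racah Σ t=0..0: t=0:+1/159667200 = 1/159667200; ⇒ 3j(7 2 7; 6 -2 -4)² = 9/1190, sgn -1
B: Δ = 2!·12!·2!/17! = 1/185640; Racah Σ t=0..0: t=0:+1/29030400 = 1/29030400; ⇒ 3j(7 2 7; -3 -2 5)² = 99/7735, sgn +1
I_A²/I_B² = (9/1190)/(99/7735) = 13/22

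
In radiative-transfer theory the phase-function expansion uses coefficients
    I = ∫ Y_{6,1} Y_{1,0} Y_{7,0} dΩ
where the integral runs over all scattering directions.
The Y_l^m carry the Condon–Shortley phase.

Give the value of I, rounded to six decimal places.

1 + 0 + 0 = 1 ≠ 0: azimuthal integral kills it; I = 0

0.000000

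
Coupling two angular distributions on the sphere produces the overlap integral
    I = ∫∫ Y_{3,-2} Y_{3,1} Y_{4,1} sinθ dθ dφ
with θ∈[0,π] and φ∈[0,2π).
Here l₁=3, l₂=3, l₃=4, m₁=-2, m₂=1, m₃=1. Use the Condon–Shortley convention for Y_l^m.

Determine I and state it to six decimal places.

0.145070

Rules hold: Σm=0, L=10 even, 0≤4≤6.
N = 7·7·9 = 441
Δ = 2!·4!·4!/11! = 1/34650
Racah Σ t=0..2: t=0:+1/72 t=1:−1/16 t=2:+1/72 = -5/144
⇒ 3j(3 3 4; 0 0 0)² = 2/77, sgn -1
Racah Σ t=1..2: t=1:−1/144 t=2:+1/48 = 1/72
⇒ 3j(3 3 4; -2 1 1)² = 16/693, sgn -1
4πI² = N·(3j₀)²·(3jₘ)² = 32/121
I = +1·√(0.264463/4π) = 0.14506992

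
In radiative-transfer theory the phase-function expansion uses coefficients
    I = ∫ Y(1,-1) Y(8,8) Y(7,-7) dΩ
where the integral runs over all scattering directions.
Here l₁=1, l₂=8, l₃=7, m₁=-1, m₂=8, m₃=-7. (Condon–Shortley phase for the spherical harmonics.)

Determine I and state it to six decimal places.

0.335179

Rules hold: Σm=0, L=16 even, 7≤7≤9.
N = 3·17·15 = 765
Δ = 2!·0!·14!/17! = 1/2040
Racah Σ t=1..1: t=1:−1/25401600 = -1/25401600
⇒ 3j(1 8 7; 0 0 0)² = 8/255, sgn +1
Racah Σ t=2..2: t=2:+1/174356582400 = 1/174356582400
⇒ 3j(1 8 7; -1 8 -7)² = 1/17, sgn +1
4πI² = N·(3j₀)²·(3jₘ)² = 24/17
I = +1·√(1.41176/4π) = 0.33517856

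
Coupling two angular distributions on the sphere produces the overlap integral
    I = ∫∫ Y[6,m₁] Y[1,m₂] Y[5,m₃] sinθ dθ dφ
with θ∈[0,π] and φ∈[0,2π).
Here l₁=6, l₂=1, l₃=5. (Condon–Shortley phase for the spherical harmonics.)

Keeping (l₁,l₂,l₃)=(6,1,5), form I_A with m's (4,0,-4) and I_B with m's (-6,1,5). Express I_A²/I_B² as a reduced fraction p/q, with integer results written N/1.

10/33

l's match ⇒ only the (l;m) 3-j factors differ between A and B.
A: triangle coeff Δ(6,1,5) = 1/858; Σ_t [1,1]: t=1:−1/362880 = -1/362880; (3j)²=10/429 [(6 1 5; 4 0 -4)], sign=+1
B: triangle coeff Δ(6,1,5) = 1/858; Σ_t [2,2]: t=2:+1/7257600 = 1/7257600; (3j)²=1/13 [(6 1 5; -6 1 5)], sign=+1
I_A²/I_B² = (10/429)/(1/13) = 10/33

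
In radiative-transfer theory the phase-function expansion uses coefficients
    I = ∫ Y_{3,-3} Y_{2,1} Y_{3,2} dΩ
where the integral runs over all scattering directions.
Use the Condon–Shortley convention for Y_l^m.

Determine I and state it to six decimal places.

Checks pass: Σm=0; 8 even; l₃=3∈[1,5].
(2·3+1)(2·2+1)(2·3+1) = 245
Δ: 2! 4! 2! / 9! → 1/3780
sum: t=0:+1/24 t=1:−1/4 t=2:+1/24 = -1/6
3j²(3 2 3; 0 0 0) = Δ·Π!·Σ² = 4/105  (sign +1)
sum: t=2:+1/48 = 1/48
3j²(3 2 3; -3 1 2) = Δ·Π!·Σ² = 5/84  (sign -1)
combine: 4πI² = 245·4/105·5/84 = 5/9
take √, sign -1: I = -0.21026104

-0.210261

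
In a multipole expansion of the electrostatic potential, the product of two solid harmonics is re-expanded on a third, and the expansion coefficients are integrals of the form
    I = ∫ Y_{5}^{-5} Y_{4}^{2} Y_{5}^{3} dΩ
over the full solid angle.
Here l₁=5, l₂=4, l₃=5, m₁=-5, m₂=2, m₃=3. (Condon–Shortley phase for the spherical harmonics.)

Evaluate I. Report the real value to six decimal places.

-0.184127

Rules hold: Σm=0, L=14 even, 1≤5≤9.
N = 11·9·11 = 1089
Δ = 4!·6!·4!/15! = 1/3153150
Racah Σ t=0..4: t=0:+1/69120 t=1:−1/1728 t=2:+1/576 t=3:−1/1728 t=4:+1/69120 = 7/11520
⇒ 3j(5 4 5; 0 0 0)² = 2/143, sgn -1
Racah Σ t=4..4: t=4:+1/69120 = 1/69120
⇒ 3j(5 4 5; -5 2 3)² = 4/143, sgn +1
4πI² = N·(3j₀)²·(3jₘ)² = 72/169
I = -1·√(0.426036/4π) = -0.18412721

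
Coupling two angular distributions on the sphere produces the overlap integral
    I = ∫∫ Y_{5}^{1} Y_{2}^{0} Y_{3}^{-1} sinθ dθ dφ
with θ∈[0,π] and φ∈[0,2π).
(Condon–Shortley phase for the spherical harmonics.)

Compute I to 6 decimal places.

-0.227318

Checks pass: Σm=0; 10 even; l₃=3∈[3,7].
(2·5+1)(2·2+1)(2·3+1) = 385
Δ: 4! 6! 0! / 11! → 1/2310
sum: t=2:+1/144 = 1/144
3j²(5 2 3; 0 0 0) = Δ·Π!·Σ² = 10/231  (sign -1)
sum: t=2:+1/192 = 1/192
3j²(5 2 3; 1 0 -1) = Δ·Π!·Σ² = 3/77  (sign +1)
combine: 4πI² = 385·10/231·3/77 = 50/77
take √, sign -1: I = -0.22731846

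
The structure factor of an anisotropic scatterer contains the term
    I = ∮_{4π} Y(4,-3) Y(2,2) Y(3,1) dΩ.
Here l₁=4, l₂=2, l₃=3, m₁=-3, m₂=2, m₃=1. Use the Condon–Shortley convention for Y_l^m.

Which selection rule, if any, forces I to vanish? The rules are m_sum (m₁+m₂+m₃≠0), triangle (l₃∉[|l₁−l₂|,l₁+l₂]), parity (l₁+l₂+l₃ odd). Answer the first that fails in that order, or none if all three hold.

Σmᵢ = 0  ✓
l₃∈[|l₁−l₂|,l₁+l₂]=[2,6], have l₃=3  ✓
Σlᵢ = 9 ⇒ odd  ✗

parity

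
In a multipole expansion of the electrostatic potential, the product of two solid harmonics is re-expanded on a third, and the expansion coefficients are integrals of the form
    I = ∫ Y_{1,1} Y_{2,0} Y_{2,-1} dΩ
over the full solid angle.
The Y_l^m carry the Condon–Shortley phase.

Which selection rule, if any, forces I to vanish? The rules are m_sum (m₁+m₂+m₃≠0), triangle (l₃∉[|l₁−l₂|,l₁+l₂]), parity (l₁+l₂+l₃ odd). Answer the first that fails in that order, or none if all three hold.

m₁+m₂+m₃ = 1 + 0 − 1 = 0  ✓
triangle: |1−2|=1 ≤ l₃=2 ≤ 1+2=3  ✓
parity: l₁+l₂+l₃ = 5 is odd  ✗

parity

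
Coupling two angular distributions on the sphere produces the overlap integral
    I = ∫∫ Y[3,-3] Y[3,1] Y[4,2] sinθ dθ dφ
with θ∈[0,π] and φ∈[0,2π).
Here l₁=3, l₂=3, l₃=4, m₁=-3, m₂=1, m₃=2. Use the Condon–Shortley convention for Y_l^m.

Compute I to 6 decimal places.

Rules hold: Σm=0, L=10 even, 0≤4≤6.
N = 7·7·9 = 441
Δ = 2!·4!·4!/11! = 1/34650
Racah Σ t=0..2: t=0:+1/72 t=1:−1/16 t=2:+1/72 = -5/144
⇒ 3j(3 3 4; 0 0 0)² = 2/77, sgn -1
Racah Σ t=2..2: t=2:+1/192 = 1/192
⇒ 3j(3 3 4; -3 1 2)² = 3/77, sgn +1
4πI² = N·(3j₀)²·(3jₘ)² = 54/121
I = -1·√(0.446281/4π) = -0.18845135

-0.188451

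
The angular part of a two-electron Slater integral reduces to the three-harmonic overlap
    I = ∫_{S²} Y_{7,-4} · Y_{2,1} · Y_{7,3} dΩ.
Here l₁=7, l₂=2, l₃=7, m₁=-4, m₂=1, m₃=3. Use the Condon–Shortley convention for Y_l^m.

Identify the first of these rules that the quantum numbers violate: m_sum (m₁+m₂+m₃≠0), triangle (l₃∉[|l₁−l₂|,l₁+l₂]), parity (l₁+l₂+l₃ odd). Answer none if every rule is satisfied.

azimuthal sum: -4 + 1 + 3 = 0  ✓
5 ≤ 7 ≤ 9 (triangle on l)  ✓
L = 7 + 2 + 7 = 16 (even)  ✓

none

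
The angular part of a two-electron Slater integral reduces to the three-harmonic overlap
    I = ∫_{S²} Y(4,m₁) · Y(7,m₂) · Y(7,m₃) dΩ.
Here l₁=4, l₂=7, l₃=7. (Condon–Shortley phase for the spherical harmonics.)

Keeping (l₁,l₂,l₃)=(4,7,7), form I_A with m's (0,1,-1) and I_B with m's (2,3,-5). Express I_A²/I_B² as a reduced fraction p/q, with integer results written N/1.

Shared (l₁,l₂,l₃)=(4,7,7): N and (l;000)² cancel in I_A²/I_B².
A: Δ = 4!·4!·10!/19! = 1/58198140; Racah Σ t=0..4: t=0:+1/46448640 t=1:−1/1088640 t=2:+1/276480 t=3:−1/518400 t=4:+1/9953280 = 23/25804800; ⇒ 3j(4 7 7; 0 1 -1)² = 42849/6466460, sgn +1
B: Δ = 4!·4!·10!/19! = 1/58198140; Racah Σ t=0..2: t=0:+1/348364800 t=1:−1/13063680 t=2:+1/7741440 = 29/522547200; ⇒ 3j(4 7 7; 2 3 -5)² = 1682/264537, sgn +1
I_A²/I_B² = (42849/6466460)/(1682/264537) = 385641/370040

385641/370040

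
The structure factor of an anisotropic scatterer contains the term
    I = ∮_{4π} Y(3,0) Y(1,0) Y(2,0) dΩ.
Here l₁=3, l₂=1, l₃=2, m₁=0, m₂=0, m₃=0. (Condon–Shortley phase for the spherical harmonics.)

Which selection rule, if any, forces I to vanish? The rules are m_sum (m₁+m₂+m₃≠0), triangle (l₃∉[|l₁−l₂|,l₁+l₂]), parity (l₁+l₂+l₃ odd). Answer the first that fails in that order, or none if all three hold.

none

azimuthal sum: 0 + 0 + 0 = 0  ✓
2 ≤ 2 ≤ 4 (triangle on l)  ✓
L = 3 + 1 + 2 = 6 (even)  ✓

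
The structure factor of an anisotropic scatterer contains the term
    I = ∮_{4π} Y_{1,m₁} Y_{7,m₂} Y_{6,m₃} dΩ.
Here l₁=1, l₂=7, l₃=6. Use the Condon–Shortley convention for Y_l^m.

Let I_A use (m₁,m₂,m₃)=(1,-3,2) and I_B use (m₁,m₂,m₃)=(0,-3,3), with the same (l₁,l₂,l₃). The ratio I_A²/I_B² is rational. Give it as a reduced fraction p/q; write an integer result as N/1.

Shared (l₁,l₂,l₃)=(1,7,6): N and (l;000)² cancel in I_A²/I_B².
A: Δ = 2!·0!·12!/15! = 1/1365; Racah Σ t=0..0: t=0:+1/1935360 = 1/1935360; ⇒ 3j(1 7 6; 1 -3 2)² = 3/91, sgn +1
B: Δ = 2!·0!·12!/15! = 1/1365; Racah Σ t=1..1: t=1:−1/2177280 = -1/2177280; ⇒ 3j(1 7 6; 0 -3 3)² = 8/273, sgn +1
I_A²/I_B² = (3/91)/(8/273) = 9/8

9/8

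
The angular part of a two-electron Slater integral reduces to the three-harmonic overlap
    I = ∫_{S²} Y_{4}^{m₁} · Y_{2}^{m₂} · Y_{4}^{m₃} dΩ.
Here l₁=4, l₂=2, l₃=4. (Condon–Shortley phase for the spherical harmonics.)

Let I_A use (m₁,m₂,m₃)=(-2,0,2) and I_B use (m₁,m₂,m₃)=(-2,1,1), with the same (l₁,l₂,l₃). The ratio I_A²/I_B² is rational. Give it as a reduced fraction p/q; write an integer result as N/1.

Shared (l₁,l₂,l₃)=(4,2,4): N and (l;000)² cancel in I_A²/I_B².
A: Δ = 2!·6!·2!/11! = 1/13860; Racah Σ t=0..2: t=0:+1/2880 t=1:−1/120 t=2:+1/192 = -1/360; ⇒ 3j(4 2 4; -2 0 2)² = 16/3465, sgn -1
B: Δ = 2!·6!·2!/11! = 1/13860; Racah Σ t=1..2: t=1:−1/240 t=2:+1/96 = 1/160; ⇒ 3j(4 2 4; -2 1 1)² = 27/1540, sgn -1
I_A²/I_B² = (16/3465)/(27/1540) = 64/243

64/243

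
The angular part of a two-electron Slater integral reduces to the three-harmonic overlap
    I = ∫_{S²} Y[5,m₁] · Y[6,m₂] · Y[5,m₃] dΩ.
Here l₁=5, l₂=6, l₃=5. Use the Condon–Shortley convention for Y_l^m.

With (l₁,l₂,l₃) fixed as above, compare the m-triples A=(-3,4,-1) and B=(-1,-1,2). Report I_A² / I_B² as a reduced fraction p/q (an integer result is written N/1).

169/512

Shared (l₁,l₂,l₃)=(5,6,5): N and (l;000)² cancel in I_A²/I_B².
A: Δ = 6!·4!·6!/17! = 1/28588560; Racah Σ t=4..6: t=4:+1/829440 t=5:−1/86400 t=6:+1/138240 = -13/4147200; ⇒ 3j(5 6 5; -3 4 -1)² = 13/3740, sgn -1
B: Δ = 6!·4!·6!/17! = 1/28588560; Racah Σ t=2..5: t=2:+1/41472 t=3:−1/10368 t=4:+1/23040 t=5:−1/518400 = -1/32400; ⇒ 3j(5 6 5; -1 -1 2)² = 128/12155, sgn +1
I_A²/I_B² = (13/3740)/(128/12155) = 169/512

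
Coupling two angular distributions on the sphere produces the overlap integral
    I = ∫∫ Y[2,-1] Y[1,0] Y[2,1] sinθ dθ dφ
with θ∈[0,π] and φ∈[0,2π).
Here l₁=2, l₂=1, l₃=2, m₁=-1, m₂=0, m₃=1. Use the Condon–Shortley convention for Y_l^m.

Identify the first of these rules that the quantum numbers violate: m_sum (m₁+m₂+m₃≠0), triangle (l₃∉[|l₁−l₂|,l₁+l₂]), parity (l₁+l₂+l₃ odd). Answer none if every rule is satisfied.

Σmᵢ = 0  ✓
l₃∈[|l₁−l₂|,l₁+l₂]=[1,3], have l₃=2  ✓
Σlᵢ = 5 ⇒ odd  ✗

parity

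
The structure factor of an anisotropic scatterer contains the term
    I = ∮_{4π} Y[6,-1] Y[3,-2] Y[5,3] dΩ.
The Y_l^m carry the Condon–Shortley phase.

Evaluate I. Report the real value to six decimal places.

0.166435

Rules hold: Σm=0, L=14 even, 3≤5≤9.
N = 13·7·11 = 1001
Δ = 4!·8!·2!/15! = 1/675675
Racah Σ t=1..3: t=1:−1/8640 t=2:+1/2304 t=3:−1/8640 = 7/34560
⇒ 3j(6 3 5; 0 0 0)² = 7/429, sgn -1
Racah Σ t=0..1: t=0:+1/120960 t=1:−1/17280 = -1/20160
⇒ 3j(6 3 5; -1 -2 3)² = 64/3003, sgn -1
4πI² = N·(3j₀)²·(3jₘ)² = 448/1287
I = +1·√(0.348096/4π) = 0.16643505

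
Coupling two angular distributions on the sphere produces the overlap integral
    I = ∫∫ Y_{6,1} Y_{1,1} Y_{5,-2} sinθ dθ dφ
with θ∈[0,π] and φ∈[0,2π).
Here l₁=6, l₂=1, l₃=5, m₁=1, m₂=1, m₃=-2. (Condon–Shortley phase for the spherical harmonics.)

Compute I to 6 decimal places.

-0.129207

m-sum 0 ✓  L=12 even ✓  5≤5≤7 ✓
Π(2lᵢ+1) = 13×3×11 = 429
triangle coeff Δ(6,1,5) = 1/858
Σ_t [1,1]: t=1:−1/14400 = -1/14400
(3j)²=6/143 [(6 1 5; 0 0 0)], sign=+1
Σ_t [2,2]: t=2:+1/60480 = 1/60480
(3j)²=5/429 [(6 1 5; 1 1 -2)], sign=-1
⇒ 4πI² = 30/143
I = (-1)√(30/143/(4π)) = -0.12920749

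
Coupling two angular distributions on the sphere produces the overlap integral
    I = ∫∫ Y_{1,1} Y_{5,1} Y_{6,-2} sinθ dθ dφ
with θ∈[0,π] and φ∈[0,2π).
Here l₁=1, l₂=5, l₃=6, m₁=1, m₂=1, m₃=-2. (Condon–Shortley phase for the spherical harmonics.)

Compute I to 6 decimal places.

Rules hold: Σm=0, L=12 even, 4≤6≤6.
N = 3·11·13 = 429
Δ = 0!·2!·10!/13! = 1/858
Racah Σ t=0..0: t=0:+1/14400 = 1/14400
⇒ 3j(1 5 6; 0 0 0)² = 6/143, sgn +1
Racah Σ t=0..0: t=0:+1/34560 = 1/34560
⇒ 3j(1 5 6; 1 1 -2)² = 14/429, sgn +1
4πI² = N·(3j₀)²·(3jₘ)² = 84/143
I = +1·√(0.587413/4π) = 0.21620548

0.216205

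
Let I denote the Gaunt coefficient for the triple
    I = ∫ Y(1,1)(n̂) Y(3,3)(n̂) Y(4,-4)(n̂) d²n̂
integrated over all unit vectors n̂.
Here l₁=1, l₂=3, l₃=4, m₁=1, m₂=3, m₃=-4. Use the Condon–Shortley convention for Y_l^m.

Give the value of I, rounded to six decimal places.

Rules hold: Σm=0, L=8 even, 2≤4≤4.
N = 3·7·9 = 189
Δ = 0!·2!·6!/9! = 1/252
Racah Σ t=0..0: t=0:+1/36 = 1/36
⇒ 3j(1 3 4; 0 0 0)² = 4/63, sgn +1
Racah Σ t=0..0: t=0:+1/1440 = 1/1440
⇒ 3j(1 3 4; 1 3 -4)² = 1/9, sgn +1
4πI² = N·(3j₀)²·(3jₘ)² = 4/3
I = +1·√(1.33333/4π) = 0.32573501

0.325735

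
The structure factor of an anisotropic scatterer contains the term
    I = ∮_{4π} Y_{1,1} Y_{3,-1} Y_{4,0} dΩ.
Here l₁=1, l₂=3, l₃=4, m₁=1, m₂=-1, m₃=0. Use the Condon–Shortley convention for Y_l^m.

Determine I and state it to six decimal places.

Rules hold: Σm=0, L=8 even, 2≤4≤4.
N = 3·7·9 = 189
Δ = 0!·2!·6!/9! = 1/252
Racah Σ t=0..0: t=0:+1/36 = 1/36
⇒ 3j(1 3 4; 0 0 0)² = 4/63, sgn +1
Racah Σ t=0..0: t=0:+1/96 = 1/96
⇒ 3j(1 3 4; 1 -1 0)² = 1/42, sgn +1
4πI² = N·(3j₀)²·(3jₘ)² = 2/7
I = +1·√(0.285714/4π) = 0.15078601

0.150786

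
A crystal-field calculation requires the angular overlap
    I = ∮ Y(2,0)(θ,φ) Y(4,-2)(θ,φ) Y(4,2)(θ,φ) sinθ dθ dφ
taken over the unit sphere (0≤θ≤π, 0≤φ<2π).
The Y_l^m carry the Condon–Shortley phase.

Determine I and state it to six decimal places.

m-sum 0 ✓  L=10 even ✓  2≤4≤6 ✓
Π(2lᵢ+1) = 5×9×9 = 405
triangle coeff Δ(2,4,4) = 1/13860
Σ_t [0,2]: t=0:+1/192 t=1:−1/36 t=2:+1/192 = -5/288
(3j)²=20/693 [(2 4 4; 0 0 0)], sign=-1
Σ_t [0,2]: t=0:+1/192 t=1:−1/120 t=2:+1/2880 = -1/360
(3j)²=16/3465 [(2 4 4; 0 -2 2)], sign=-1
⇒ 4πI² = 320/5929
I = (+1)√(320/5929/(4π)) = 0.06553591

0.065536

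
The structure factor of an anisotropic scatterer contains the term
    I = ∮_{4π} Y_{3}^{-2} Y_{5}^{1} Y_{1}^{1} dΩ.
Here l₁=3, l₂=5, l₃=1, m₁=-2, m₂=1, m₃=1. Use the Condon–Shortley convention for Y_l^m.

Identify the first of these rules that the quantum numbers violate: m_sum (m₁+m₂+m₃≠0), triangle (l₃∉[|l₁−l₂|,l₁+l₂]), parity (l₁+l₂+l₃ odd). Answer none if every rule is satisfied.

triangle

azimuthal sum: -2 + 1 + 1 = 0  ✓
2 ≤ 1 ≤ 8 (triangle on l)  ✗
L = 3 + 5 + 1 = 9 (odd)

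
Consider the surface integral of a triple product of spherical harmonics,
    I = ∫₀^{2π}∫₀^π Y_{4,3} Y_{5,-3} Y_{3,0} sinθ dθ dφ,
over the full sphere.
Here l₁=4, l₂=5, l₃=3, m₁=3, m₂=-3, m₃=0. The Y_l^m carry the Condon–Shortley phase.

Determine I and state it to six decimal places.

0.103862

Checks pass: Σm=0; 12 even; l₃=3∈[1,9].
(2·4+1)(2·5+1)(2·3+1) = 693
Δ: 6! 2! 4! / 13! → 1/180180
sum: t=2:+1/576 t=3:−1/144 t=4:+1/576 = -1/288
3j²(4 5 3; 0 0 0) = Δ·Π!·Σ² = 20/1001  (sign +1)
sum: t=0:+1/2880 t=1:−1/1440 = -1/2880
3j²(4 5 3; 3 -3 0) = Δ·Π!·Σ² = 7/715  (sign +1)
combine: 4πI² = 693·20/1001·7/715 = 252/1859
take √, sign +1: I = 0.10386175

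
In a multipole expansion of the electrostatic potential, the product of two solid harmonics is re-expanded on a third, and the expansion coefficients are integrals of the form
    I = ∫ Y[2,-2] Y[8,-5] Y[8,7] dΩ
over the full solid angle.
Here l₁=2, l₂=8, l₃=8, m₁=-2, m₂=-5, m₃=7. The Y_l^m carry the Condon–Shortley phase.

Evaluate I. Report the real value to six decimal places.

0.096220

Rules hold: Σm=0, L=18 even, 6≤8≤10.
N = 5·17·17 = 1445
Δ = 2!·2!·14!/19! = 1/348840
Racah Σ t=0..2: t=0:+1/116121600 t=1:−1/25401600 t=2:+1/116121600 = -1/45158400
⇒ 3j(2 8 8; 0 0 0)² = 24/1615, sgn -1
Racah Σ t=2..2: t=2:+1/24908083200 = 1/24908083200
⇒ 3j(2 8 8; -2 -5 7)² = 7/1292, sgn -1
4πI² = N·(3j₀)²·(3jₘ)² = 42/361
I = +1·√(0.116343/4π) = 0.09622017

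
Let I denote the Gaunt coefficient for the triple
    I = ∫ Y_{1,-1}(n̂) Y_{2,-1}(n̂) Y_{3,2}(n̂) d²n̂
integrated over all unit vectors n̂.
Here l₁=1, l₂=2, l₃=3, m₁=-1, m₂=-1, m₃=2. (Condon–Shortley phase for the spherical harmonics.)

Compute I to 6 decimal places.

0.261169

m-sum 0 ✓  L=6 even ✓  1≤3≤3 ✓
Π(2lᵢ+1) = 3×5×7 = 105
triangle coeff Δ(1,2,3) = 1/105
Σ_t [0,0]: t=0:+1/4 = 1/4
(3j)²=3/35 [(1 2 3; 0 0 0)], sign=-1
Σ_t [0,0]: t=0:+1/12 = 1/12
(3j)²=2/21 [(1 2 3; -1 -1 2)], sign=-1
⇒ 4πI² = 6/7
I = (+1)√(6/7/(4π)) = 0.26116903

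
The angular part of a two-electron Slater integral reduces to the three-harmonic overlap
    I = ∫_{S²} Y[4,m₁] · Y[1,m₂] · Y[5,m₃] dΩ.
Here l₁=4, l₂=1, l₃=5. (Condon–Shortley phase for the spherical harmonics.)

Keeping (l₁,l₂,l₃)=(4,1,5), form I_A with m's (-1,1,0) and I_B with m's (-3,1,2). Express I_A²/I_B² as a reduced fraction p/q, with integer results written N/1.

10/3

Same 4,1,5: normalisation and zero-m 3j drop out of the ratio.
A: Δ: 0! 8! 2! / 11! → 1/495; sum: t=0:+1/1440 = 1/1440; 3j²(4 1 5; -1 1 0) = Δ·Π!·Σ² = 2/99  (sign -1)
B: Δ: 0! 8! 2! / 11! → 1/495; sum: t=0:+1/10080 = 1/10080; 3j²(4 1 5; -3 1 2) = Δ·Π!·Σ² = 1/165  (sign -1)
I_A²/I_B² = (2/99)/(1/165) = 10/3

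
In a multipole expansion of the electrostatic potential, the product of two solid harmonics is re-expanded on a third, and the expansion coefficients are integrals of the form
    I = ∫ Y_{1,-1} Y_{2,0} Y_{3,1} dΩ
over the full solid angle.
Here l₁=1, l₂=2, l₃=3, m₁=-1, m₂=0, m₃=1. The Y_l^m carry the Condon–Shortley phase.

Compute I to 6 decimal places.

Rules hold: Σm=0, L=6 even, 1≤3≤3.
N = 3·5·7 = 105
Δ = 0!·2!·4!/7! = 1/105
Racah Σ t=0..0: t=0:+1/4 = 1/4
⇒ 3j(1 2 3; 0 0 0)² = 3/35, sgn -1
Racah Σ t=0..0: t=0:+1/8 = 1/8
⇒ 3j(1 2 3; -1 0 1)² = 2/35, sgn +1
4πI² = N·(3j₀)²·(3jₘ)² = 18/35
I = -1·√(0.514286/4π) = -0.20230066

-0.202301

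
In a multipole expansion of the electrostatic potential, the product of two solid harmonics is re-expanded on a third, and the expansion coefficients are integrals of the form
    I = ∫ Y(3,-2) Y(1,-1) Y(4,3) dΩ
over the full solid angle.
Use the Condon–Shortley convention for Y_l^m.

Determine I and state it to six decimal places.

-0.282095

Rules hold: Σm=0, L=8 even, 2≤4≤4.
N = 7·3·9 = 189
Δ = 0!·6!·2!/9! = 1/252
Racah Σ t=0..0: t=0:+1/36 = 1/36
⇒ 3j(3 1 4; 0 0 0)² = 4/63, sgn +1
Racah Σ t=0..0: t=0:+1/240 = 1/240
⇒ 3j(3 1 4; -2 -1 3)² = 1/12, sgn -1
4πI² = N·(3j₀)²·(3jₘ)² = 1/1
I = -1·√(1/4π) = -0.28209479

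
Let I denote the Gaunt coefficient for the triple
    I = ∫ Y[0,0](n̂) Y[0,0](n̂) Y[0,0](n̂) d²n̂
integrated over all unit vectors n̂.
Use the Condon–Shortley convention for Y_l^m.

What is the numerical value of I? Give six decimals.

0.282095

Checks pass: Σm=0; 0 even; l₃=0∈[0,0].
(2·0+1)(2·0+1)(2·0+1) = 1
Δ: 0! 0! 0! / 1! → 1/1
sum: t=0:+1/1 = 1/1
3j²(0 0 0; 0 0 0) = Δ·Π!·Σ² = 1/1  (sign +1)
(m-triple is (0,0,0) — same symbol as above.)
combine: 4πI² = 1·1·1 = 1/1
take √, sign +1: I = 0.28209479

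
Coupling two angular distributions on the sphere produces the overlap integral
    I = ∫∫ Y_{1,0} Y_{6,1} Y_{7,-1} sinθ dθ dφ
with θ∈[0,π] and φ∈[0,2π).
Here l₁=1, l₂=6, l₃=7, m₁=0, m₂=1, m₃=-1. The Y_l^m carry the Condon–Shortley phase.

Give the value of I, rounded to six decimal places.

Checks pass: Σm=0; 14 even; l₃=7∈[5,7].
(2·1+1)(2·6+1)(2·7+1) = 585
Δ: 0! 2! 12! / 15! → 1/1365
sum: t=0:+1/518400 = 1/518400
3j²(1 6 7; 0 0 0) = Δ·Π!·Σ² = 7/195  (sign -1)
sum: t=0:+1/604800 = 1/604800
3j²(1 6 7; 0 1 -1) = Δ·Π!·Σ² = 16/455  (sign +1)
combine: 4πI² = 585·7/195·16/455 = 48/65
take √, sign -1: I = -0.24241473

-0.242415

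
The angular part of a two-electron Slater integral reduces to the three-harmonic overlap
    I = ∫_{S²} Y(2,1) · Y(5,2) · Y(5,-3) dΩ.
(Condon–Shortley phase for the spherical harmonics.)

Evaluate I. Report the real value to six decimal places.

-0.161739

m-sum 0 ✓  L=12 even ✓  3≤5≤7 ✓
Π(2lᵢ+1) = 5×11×11 = 605
triangle coeff Δ(2,5,5) = 1/38610
Σ_t [0,2]: t=0:+1/2880 t=1:−1/576 t=2:+1/2880 = -1/960
(3j)²=10/429 [(2 5 5; 0 0 0)], sign=+1
Σ_t [0,1]: t=0:+1/10080 t=1:−1/2880 = -1/4032
(3j)²=10/429 [(2 5 5; 1 2 -3)], sign=-1
⇒ 4πI² = 500/1521
I = (-1)√(500/1521/(4π)) = -0.16173926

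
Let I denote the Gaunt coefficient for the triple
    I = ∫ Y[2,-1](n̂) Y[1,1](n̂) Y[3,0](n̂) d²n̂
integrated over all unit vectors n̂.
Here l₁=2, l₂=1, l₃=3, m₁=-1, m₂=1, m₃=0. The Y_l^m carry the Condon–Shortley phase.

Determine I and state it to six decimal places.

Checks pass: Σm=0; 6 even; l₃=3∈[1,3].
(2·2+1)(2·1+1)(2·3+1) = 105
Δ: 0! 4! 2! / 7! → 1/105
sum: t=0:+1/4 = 1/4
3j²(2 1 3; 0 0 0) = Δ·Π!·Σ² = 3/35  (sign -1)
sum: t=0:+1/12 = 1/12
3j²(2 1 3; -1 1 0) = Δ·Π!·Σ² = 1/35  (sign -1)
combine: 4πI² = 105·3/35·1/35 = 9/35
take √, sign +1: I = 0.14304817

0.143048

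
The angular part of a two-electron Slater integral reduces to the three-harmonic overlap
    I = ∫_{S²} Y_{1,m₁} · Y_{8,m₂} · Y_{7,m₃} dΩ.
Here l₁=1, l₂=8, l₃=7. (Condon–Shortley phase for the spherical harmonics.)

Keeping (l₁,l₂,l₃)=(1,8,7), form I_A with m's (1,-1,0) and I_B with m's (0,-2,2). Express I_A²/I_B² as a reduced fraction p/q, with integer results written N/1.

3/5

l's match ⇒ only the (l;m) 3-j factors differ between A and B.
A: triangle coeff Δ(1,8,7) = 1/2040; Σ_t [0,0]: t=0:+1/50803200 = 1/50803200; (3j)²=3/170 [(1 8 7; 1 -1 0)], sign=-1
B: triangle coeff Δ(1,8,7) = 1/2040; Σ_t [1,1]: t=1:−1/43545600 = -1/43545600; (3j)²=1/34 [(1 8 7; 0 -2 2)], sign=+1
I_A²/I_B² = (3/170)/(1/34) = 3/5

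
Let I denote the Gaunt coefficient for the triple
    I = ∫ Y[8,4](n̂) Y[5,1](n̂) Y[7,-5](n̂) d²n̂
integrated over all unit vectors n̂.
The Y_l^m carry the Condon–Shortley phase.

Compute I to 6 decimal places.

Rules hold: Σm=0, L=20 even, 3≤7≤13.
N = 17·11·15 = 2805
Δ = 6!·10!·4!/21! = 1/814773960
Racah Σ t=1..5: t=1:−1/87091200 t=2:+1/4976640 t=3:−1/2073600 t=4:+1/4976640 t=5:−1/87091200 = -1/9676800
⇒ 3j(8 5 7; 0 0 0)² = 360/46189, sgn +1
Racah Σ t=2..4: t=2:+1/92897280 t=3:−1/78382080 t=4:+1/696729600 = -1/1791590400
⇒ 3j(8 5 7; 4 1 -5)² = 11/151164, sgn -1
4πI² = N·(3j₀)²·(3jₘ)² = 1650/1037153
I = -1·√(0.00159089/4π) = -0.01125163

-0.011252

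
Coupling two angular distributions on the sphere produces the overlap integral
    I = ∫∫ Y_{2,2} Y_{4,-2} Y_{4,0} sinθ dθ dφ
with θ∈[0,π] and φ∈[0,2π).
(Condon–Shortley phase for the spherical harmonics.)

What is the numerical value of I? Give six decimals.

Rules hold: Σm=0, L=10 even, 2≤4≤6.
N = 5·9·9 = 405
Δ = 2!·2!·6!/11! = 1/13860
Racah Σ t=0..2: t=0:+1/192 t=1:−1/36 t=2:+1/192 = -5/288
⇒ 3j(2 4 4; 0 0 0)² = 20/693, sgn -1
Racah Σ t=0..0: t=0:+1/192 = 1/192
⇒ 3j(2 4 4; 2 -2 0)² = 3/77, sgn +1
4πI² = N·(3j₀)²·(3jₘ)² = 2700/5929
I = -1·√(0.455389/4π) = -0.19036462

-0.190365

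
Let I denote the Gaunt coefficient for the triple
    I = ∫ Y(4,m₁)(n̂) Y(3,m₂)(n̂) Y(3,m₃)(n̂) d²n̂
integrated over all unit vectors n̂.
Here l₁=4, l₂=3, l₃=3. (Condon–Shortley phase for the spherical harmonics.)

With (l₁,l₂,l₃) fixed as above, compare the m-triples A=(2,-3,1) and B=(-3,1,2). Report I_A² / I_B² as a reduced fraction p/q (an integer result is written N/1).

l's match ⇒ only the (l;m) 3-j factors differ between A and B.
A: triangle coeff Δ(4,3,3) = 1/34650; Σ_t [0,0]: t=0:+1/192 = 1/192; (3j)²=3/77 [(4 3 3; 2 -3 1)], sign=+1
B: triangle coeff Δ(4,3,3) = 1/34650; Σ_t [3,4]: t=3:−1/144 t=4:+1/288 = -1/288; (3j)²=1/99 [(4 3 3; -3 1 2)], sign=+1
I_A²/I_B² = (3/77)/(1/99) = 27/7

27/7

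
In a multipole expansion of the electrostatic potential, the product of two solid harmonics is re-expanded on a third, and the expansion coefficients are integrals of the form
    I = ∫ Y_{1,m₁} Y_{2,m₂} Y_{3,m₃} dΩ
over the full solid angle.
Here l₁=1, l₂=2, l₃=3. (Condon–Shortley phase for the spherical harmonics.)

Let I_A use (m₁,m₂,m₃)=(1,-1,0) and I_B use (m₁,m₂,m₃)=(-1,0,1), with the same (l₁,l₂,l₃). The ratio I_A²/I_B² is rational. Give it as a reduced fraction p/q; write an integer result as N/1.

1/2

l's match ⇒ only the (l;m) 3-j factors differ between A and B.
A: triangle coeff Δ(1,2,3) = 1/105; Σ_t [0,0]: t=0:+1/12 = 1/12; (3j)²=1/35 [(1 2 3; 1 -1 0)], sign=-1
B: triangle coeff Δ(1,2,3) = 1/105; Σ_t [0,0]: t=0:+1/8 = 1/8; (3j)²=2/35 [(1 2 3; -1 0 1)], sign=+1
I_A²/I_B² = (1/35)/(2/35) = 1/2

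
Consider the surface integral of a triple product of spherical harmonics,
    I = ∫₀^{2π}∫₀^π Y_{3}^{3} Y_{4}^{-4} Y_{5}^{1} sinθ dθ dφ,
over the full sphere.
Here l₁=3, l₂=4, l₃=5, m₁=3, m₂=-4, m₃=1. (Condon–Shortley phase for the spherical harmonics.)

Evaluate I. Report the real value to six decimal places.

0.050679

Rules hold: Σm=0, L=12 even, 1≤5≤7.
N = 7·9·11 = 693
Δ = 2!·4!·6!/13! = 1/180180
Racah Σ t=0..2: t=0:+1/576 t=1:−1/144 t=2:+1/576 = -1/288
⇒ 3j(3 4 5; 0 0 0)² = 20/1001, sgn +1
Racah Σ t=0..0: t=0:+1/34560 = 1/34560
⇒ 3j(3 4 5; 3 -4 1)² = 1/429, sgn +1
4πI² = N·(3j₀)²·(3jₘ)² = 60/1859
I = +1·√(0.0322754/4π) = 0.05067935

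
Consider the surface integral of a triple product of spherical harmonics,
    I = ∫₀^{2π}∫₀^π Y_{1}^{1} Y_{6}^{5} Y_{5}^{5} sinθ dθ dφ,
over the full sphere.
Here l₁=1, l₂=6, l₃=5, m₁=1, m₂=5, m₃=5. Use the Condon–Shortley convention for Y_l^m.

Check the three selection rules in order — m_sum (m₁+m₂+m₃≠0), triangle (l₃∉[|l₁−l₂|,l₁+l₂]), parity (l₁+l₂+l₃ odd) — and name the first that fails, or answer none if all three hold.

m₁+m₂+m₃ = 1 + 5 + 5 = 11  ✗
triangle: |1−6|=5 ≤ l₃=5 ≤ 1+6=7
parity: l₁+l₂+l₃ = 12 is even

m_sum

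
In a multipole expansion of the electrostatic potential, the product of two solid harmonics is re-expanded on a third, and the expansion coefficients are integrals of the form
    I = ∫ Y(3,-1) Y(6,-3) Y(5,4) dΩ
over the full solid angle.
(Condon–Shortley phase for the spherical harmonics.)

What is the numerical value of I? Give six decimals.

0.176531

m-sum 0 ✓  L=14 even ✓  3≤5≤9 ✓
Π(2lᵢ+1) = 7×13×11 = 1001
triangle coeff Δ(3,6,5) = 1/675675
Σ_t [1,3]: t=1:−1/8640 t=2:+1/2304 t=3:−1/8640 = 7/34560
(3j)²=7/429 [(3 6 5; 0 0 0)], sign=-1
Σ_t [2,3]: t=2:+1/40320 t=3:−1/241920 = 1/48384
(3j)²=24/1001 [(3 6 5; -1 -3 4)], sign=-1
⇒ 4πI² = 56/143
I = (+1)√(56/143/(4π)) = 0.17653103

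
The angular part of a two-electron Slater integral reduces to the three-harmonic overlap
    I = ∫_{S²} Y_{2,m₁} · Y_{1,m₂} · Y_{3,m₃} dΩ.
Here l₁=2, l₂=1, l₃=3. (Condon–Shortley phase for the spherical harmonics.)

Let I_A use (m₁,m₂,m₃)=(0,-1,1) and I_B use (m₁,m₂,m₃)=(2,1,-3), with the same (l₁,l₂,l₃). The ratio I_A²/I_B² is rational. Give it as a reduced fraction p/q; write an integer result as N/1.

Shared (l₁,l₂,l₃)=(2,1,3): N and (l;000)² cancel in I_A²/I_B².
A: Δ = 0!·4!·2!/7! = 1/105; Racah Σ t=0..0: t=0:+1/8 = 1/8; ⇒ 3j(2 1 3; 0 -1 1)² = 2/35, sgn +1
B: Δ = 0!·4!·2!/7! = 1/105; Racah Σ t=0..0: t=0:+1/48 = 1/48; ⇒ 3j(2 1 3; 2 1 -3)² = 1/7, sgn +1
I_A²/I_B² = (2/35)/(1/7) = 2/5

2/5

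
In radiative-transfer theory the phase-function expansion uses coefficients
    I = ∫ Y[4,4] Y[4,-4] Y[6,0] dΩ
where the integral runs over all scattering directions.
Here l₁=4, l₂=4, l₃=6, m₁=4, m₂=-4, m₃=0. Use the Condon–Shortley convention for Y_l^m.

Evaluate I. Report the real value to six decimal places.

-0.028451

Rules hold: Σm=0, L=14 even, 0≤6≤8.
N = 9·9·13 = 1053
Δ = 2!·6!·6!/15! = 1/1261260
Racah Σ t=0..2: t=0:+1/4608 t=1:−1/1296 t=2:+1/4608 = -7/20736
⇒ 3j(4 4 6; 0 0 0)² = 20/1287, sgn -1
Racah Σ t=0..0: t=0:+1/1036800 = 1/1036800
⇒ 3j(4 4 6; 4 -4 0)² = 4/6435, sgn +1
4πI² = N·(3j₀)²·(3jₘ)² = 16/1573
I = -1·√(0.0101716/4π) = -0.02845055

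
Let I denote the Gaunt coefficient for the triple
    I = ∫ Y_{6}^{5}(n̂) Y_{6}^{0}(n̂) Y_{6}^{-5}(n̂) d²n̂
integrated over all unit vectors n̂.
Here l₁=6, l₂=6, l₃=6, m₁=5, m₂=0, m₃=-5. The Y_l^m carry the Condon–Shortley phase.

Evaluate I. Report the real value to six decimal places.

-0.157447

Rules hold: Σm=0, L=18 even, 0≤6≤12.
N = 13·13·13 = 2197
Δ = 6!·6!·6!/19! = 1/325909584
Racah Σ t=0..6: t=0:+1/373248000 t=1:−1/1728000 t=2:+1/110592 t=3:−1/46656 t=4:+1/110592 t=5:−1/1728000 t=6:+1/373248000 = -7/1555200
⇒ 3j(6 6 6; 0 0 0)² = 400/46189, sgn -1
Racah Σ t=0..1: t=0:+1/62208000 t=1:−1/10368000 = -1/12441600
⇒ 3j(6 6 6; 5 0 -5)² = 275/16796, sgn +1
4πI² = N·(3j₀)²·(3jₘ)² = 32500/104329
I = -1·√(0.311515/4π) = -0.15744694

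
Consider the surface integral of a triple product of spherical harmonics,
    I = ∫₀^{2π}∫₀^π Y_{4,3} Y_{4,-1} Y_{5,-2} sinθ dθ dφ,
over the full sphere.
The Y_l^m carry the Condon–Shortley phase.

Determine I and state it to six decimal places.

Σlᵢ=13 odd — θ-integrand is odd under cosθ→−cosθ; I=0

0.000000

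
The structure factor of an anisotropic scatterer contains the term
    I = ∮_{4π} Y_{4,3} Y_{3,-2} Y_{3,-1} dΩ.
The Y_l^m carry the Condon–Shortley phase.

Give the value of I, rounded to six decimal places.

Checks pass: Σm=0; 10 even; l₃=3∈[1,7].
(2·4+1)(2·3+1)(2·3+1) = 441
Δ: 4! 4! 2! / 11! → 1/34650
sum: t=1:−1/72 t=2:+1/16 t=3:−1/72 = 5/144
3j²(4 3 3; 0 0 0) = Δ·Π!·Σ² = 2/77  (sign -1)
sum: t=0:+1/144 t=1:−1/288 = 1/288
3j²(4 3 3; 3 -2 -1) = Δ·Π!·Σ² = 1/99  (sign +1)
combine: 4πI² = 441·2/77·1/99 = 14/121
take √, sign -1: I = -0.09595473

-0.095955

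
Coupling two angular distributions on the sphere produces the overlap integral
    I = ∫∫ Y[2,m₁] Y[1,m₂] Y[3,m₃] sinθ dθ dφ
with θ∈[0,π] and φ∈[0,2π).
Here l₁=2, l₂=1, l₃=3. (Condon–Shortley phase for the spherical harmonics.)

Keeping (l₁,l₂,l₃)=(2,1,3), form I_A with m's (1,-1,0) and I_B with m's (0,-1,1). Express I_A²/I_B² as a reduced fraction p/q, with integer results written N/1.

Same 2,1,3: normalisation and zero-m 3j drop out of the ratio.
A: Δ: 0! 4! 2! / 7! → 1/105; sum: t=0:+1/12 = 1/12; 3j²(2 1 3; 1 -1 0) = Δ·Π!·Σ² = 1/35  (sign -1)
B: Δ: 0! 4! 2! / 7! → 1/105; sum: t=0:+1/8 = 1/8; 3j²(2 1 3; 0 -1 1) = Δ·Π!·Σ² = 2/35  (sign +1)
I_A²/I_B² = (1/35)/(2/35) = 1/2

1/2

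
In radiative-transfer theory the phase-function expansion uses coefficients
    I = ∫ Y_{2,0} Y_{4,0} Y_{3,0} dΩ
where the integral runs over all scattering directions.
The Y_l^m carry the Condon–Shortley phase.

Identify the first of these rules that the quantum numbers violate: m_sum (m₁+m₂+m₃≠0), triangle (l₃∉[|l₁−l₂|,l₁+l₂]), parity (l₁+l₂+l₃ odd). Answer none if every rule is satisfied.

Σmᵢ = 0  ✓
l₃∈[|l₁−l₂|,l₁+l₂]=[2,6], have l₃=3  ✓
Σlᵢ = 9 ⇒ odd  ✗

parity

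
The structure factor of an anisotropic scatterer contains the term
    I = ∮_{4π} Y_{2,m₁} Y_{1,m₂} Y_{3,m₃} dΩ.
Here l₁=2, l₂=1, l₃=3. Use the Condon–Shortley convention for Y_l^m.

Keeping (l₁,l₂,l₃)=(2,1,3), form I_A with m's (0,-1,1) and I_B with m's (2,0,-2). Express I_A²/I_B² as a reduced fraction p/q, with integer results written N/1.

6/5

l's match ⇒ only the (l;m) 3-j factors differ between A and B.
A: triangle coeff Δ(2,1,3) = 1/105; Σ_t [0,0]: t=0:+1/8 = 1/8; (3j)²=2/35 [(2 1 3; 0 -1 1)], sign=+1
B: triangle coeff Δ(2,1,3) = 1/105; Σ_t [0,0]: t=0:+1/24 = 1/24; (3j)²=1/21 [(2 1 3; 2 0 -2)], sign=-1
I_A²/I_B² = (2/35)/(1/21) = 6/5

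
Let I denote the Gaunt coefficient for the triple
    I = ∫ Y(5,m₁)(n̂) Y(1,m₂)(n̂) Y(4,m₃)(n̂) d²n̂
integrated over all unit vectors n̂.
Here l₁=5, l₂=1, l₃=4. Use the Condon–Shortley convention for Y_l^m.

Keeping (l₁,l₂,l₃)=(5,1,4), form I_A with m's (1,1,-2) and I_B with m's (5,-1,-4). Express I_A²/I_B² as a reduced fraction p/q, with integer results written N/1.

2/15

Shared (l₁,l₂,l₃)=(5,1,4): N and (l;000)² cancel in I_A²/I_B².
A: Δ = 2!·8!·0!/11! = 1/495; Racah Σ t=2..2: t=2:+1/2880 = 1/2880; ⇒ 3j(5 1 4; 1 1 -2)² = 2/165, sgn +1
B: Δ = 2!·8!·0!/11! = 1/495; Racah Σ t=0..0: t=0:+1/80640 = 1/80640; ⇒ 3j(5 1 4; 5 -1 -4)² = 1/11, sgn +1
I_A²/I_B² = (2/165)/(1/11) = 2/15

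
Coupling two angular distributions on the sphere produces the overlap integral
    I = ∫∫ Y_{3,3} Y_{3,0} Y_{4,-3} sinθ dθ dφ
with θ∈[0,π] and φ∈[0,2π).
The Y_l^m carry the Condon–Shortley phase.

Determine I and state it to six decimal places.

Checks pass: Σm=0; 10 even; l₃=4∈[0,6].
(2·3+1)(2·3+1)(2·4+1) = 441
Δ: 2! 4! 4! / 11! → 1/34650
sum: t=0:+1/72 t=1:−1/16 t=2:+1/72 = -5/144
3j²(3 3 4; 0 0 0) = Δ·Π!·Σ² = 2/77  (sign -1)
sum: t=0:+1/288 = 1/288
3j²(3 3 4; 3 0 -3) = Δ·Π!·Σ² = 1/22  (sign -1)
combine: 4πI² = 441·2/77·1/22 = 63/121
take √, sign +1: I = 0.20355073

0.203551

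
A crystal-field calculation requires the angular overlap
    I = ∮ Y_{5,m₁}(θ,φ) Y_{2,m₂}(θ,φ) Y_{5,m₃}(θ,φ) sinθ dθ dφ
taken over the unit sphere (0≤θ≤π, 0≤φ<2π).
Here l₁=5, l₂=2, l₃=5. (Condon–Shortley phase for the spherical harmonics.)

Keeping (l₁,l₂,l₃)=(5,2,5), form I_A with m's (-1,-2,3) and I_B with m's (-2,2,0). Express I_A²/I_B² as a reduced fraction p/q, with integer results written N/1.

Shared (l₁,l₂,l₃)=(5,2,5): N and (l;000)² cancel in I_A²/I_B².
A: Δ = 2!·8!·2!/13! = 1/38610; Racah Σ t=0..0: t=0:+1/5760 = 1/5760; ⇒ 3j(5 2 5; -1 -2 3)² = 56/2145, sgn +1
B: Δ = 2!·8!·2!/13! = 1/38610; Racah Σ t=2..2: t=2:+1/2880 = 1/2880; ⇒ 3j(5 2 5; -2 2 0)² = 14/429, sgn -1
I_A²/I_B² = (56/2145)/(14/429) = 4/5

4/5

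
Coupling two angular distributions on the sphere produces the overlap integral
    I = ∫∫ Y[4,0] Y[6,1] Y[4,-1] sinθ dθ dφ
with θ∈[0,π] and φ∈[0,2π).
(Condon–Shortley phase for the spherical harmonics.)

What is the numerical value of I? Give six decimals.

-0.103072

Rules hold: Σm=0, L=14 even, 2≤4≤10.
N = 9·13·9 = 1053
Δ = 6!·2!·6!/15! = 1/1261260
Racah Σ t=2..4: t=2:+1/4608 t=3:−1/1296 t=4:+1/4608 = -7/20736
⇒ 3j(4 6 4; 0 0 0)² = 20/1287, sgn -1
Racah Σ t=2..4: t=2:+1/11520 t=3:−1/1728 t=4:+1/3456 = -7/34560
⇒ 3j(4 6 4; 0 1 -1)² = 7/858, sgn +1
4πI² = N·(3j₀)²·(3jₘ)² = 210/1573
I = -1·√(0.133503/4π) = -0.10307192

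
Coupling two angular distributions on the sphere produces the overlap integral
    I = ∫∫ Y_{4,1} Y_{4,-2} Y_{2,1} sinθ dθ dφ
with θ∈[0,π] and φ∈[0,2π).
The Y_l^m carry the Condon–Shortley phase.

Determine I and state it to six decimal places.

0.127700

Checks pass: Σm=0; 10 even; l₃=2∈[0,8].
(2·4+1)(2·4+1)(2·2+1) = 405
Δ: 6! 2! 2! / 11! → 1/13860
sum: t=2:+1/192 t=3:−1/36 t=4:+1/192 = -5/288
3j²(4 4 2; 0 0 0) = Δ·Π!·Σ² = 20/693  (sign -1)
sum: t=1:−1/240 t=2:+1/96 = 1/160
3j²(4 4 2; 1 -2 1) = Δ·Π!·Σ² = 27/1540  (sign -1)
combine: 4πI² = 405·20/693·27/1540 = 1215/5929
take √, sign +1: I = 0.12770047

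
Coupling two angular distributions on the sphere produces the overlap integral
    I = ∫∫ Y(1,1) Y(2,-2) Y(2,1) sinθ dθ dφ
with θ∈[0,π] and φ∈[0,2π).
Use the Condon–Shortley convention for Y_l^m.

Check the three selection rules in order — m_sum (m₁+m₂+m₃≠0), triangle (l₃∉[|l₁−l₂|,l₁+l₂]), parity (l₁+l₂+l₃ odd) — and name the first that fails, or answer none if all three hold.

parity

azimuthal sum: 1 − 2 + 1 = 0  ✓
1 ≤ 2 ≤ 3 (triangle on l)  ✓
L = 1 + 2 + 2 = 5 (odd)  ✗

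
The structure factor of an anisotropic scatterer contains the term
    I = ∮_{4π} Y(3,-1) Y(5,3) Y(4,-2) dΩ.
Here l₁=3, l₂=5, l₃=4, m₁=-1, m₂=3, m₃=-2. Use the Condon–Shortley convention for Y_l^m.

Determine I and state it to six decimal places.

-0.144236

Checks pass: Σm=0; 12 even; l₃=4∈[2,8].
(2·3+1)(2·5+1)(2·4+1) = 693
Δ: 4! 2! 6! / 13! → 1/180180
sum: t=1:−1/576 t=2:+1/144 t=3:−1/576 = 1/288
3j²(3 5 4; 0 0 0) = Δ·Π!·Σ² = 20/1001  (sign +1)
sum: t=2:+1/5760 t=3:−1/720 t=4:+1/2304 = -1/1280
3j²(3 5 4; -1 3 -2) = Δ·Π!·Σ² = 27/1430  (sign -1)
combine: 4πI² = 693·20/1001·27/1430 = 486/1859
take √, sign -1: I = -0.14423595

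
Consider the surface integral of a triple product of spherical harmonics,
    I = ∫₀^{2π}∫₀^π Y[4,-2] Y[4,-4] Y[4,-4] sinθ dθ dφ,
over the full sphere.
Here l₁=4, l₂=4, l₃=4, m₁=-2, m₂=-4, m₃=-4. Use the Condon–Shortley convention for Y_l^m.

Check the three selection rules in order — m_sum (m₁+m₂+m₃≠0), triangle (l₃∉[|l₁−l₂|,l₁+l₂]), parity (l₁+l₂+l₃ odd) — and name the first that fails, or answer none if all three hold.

m_sum

m₁+m₂+m₃ = -2 − 4 − 4 = -10  ✗
triangle: |4−4|=0 ≤ l₃=4 ≤ 4+4=8
parity: l₁+l₂+l₃ = 12 is even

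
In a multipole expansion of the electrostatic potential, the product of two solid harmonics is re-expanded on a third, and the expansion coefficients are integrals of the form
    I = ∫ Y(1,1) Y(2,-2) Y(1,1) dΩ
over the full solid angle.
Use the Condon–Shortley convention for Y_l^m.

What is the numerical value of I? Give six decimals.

0.309019

Checks pass: Σm=0; 4 even; l₃=1∈[1,3].
(2·1+1)(2·2+1)(2·1+1) = 45
Δ: 2! 0! 2! / 5! → 1/30
sum: t=1:−1/1 = -1/1
3j²(1 2 1; 0 0 0) = Δ·Π!·Σ² = 2/15  (sign +1)
sum: t=0:+1/4 = 1/4
3j²(1 2 1; 1 -2 1) = Δ·Π!·Σ² = 1/5  (sign +1)
combine: 4πI² = 45·2/15·1/5 = 6/5
take √, sign +1: I = 0.30901936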